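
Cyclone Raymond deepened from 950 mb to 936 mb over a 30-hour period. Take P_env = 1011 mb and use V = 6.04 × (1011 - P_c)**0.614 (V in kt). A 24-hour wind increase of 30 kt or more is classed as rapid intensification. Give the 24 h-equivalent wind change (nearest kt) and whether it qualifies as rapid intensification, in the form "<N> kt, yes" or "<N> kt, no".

8 kt, no

V₁: ΔP = 61, V ≈ 6.04 × 61^0.614 ≈ 75.38 kt.
V₂: ΔP = 75, V ≈ 6.04 × 75^0.614 ≈ 85.57 kt.
ΔV over 30 h = 10.19 kt → 24 h equivalent = 10.19 × 24/30 ≈ 8.15 kt.
8 kt < 30 kt ⇒ not rapid intensification.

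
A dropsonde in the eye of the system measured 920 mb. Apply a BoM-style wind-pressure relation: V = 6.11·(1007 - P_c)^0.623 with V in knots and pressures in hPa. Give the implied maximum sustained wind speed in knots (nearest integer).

ΔP = 1007 − 920 = 87 mb.
87^0.623 ≈ 16.156.
V ≈ 6.11 × 16.156 ≈ 98.7 kt.

99 kt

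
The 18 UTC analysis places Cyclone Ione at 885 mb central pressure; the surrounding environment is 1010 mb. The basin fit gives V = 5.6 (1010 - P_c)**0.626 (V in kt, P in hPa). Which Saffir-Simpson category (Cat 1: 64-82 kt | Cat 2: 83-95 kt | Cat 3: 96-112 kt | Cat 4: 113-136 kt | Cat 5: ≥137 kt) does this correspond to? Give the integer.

4

ΔP = 1010 − 885 = 125 mb.
V ≈ 5.6 × 125^0.626 = 5.6 × 20.54 ≈ 115 kt.
115 kt falls in the Category 4 band.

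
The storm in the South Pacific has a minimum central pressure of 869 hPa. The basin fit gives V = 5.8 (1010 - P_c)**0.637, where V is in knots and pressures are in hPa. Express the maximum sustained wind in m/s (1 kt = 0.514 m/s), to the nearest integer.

70 m/s

ΔP = 1010 − 869 = 141 hPa.
V ≈ 5.8 × 141^0.637 = 5.8 × 23.391 ≈ 135.669 kt.
135.669 × 0.514 ≈ 69.73 m/s → 70 m/s.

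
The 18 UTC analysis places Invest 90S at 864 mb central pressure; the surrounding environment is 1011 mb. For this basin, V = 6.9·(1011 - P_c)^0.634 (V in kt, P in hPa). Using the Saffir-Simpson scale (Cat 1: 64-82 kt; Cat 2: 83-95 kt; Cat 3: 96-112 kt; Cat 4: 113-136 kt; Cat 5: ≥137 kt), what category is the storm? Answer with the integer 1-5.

ΔP = 1011 − 864 = 147 mb.
V ≈ 6.9 × 147^0.634 = 6.9 × 23.66 ≈ 163 kt.
163 kt falls in the Category 5 band.

5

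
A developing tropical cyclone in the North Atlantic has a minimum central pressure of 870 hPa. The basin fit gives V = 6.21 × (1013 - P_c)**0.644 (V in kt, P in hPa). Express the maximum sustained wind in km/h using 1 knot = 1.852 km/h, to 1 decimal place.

ΔP = 1013 − 870 = 143 hPa.
V ≈ 6.21 × 143^0.644 = 6.21 × 24.436 ≈ 151.750 kt.
151.750 × 1.852 ≈ 281.04 km/h → 281.0 km/h.

281.0 km/h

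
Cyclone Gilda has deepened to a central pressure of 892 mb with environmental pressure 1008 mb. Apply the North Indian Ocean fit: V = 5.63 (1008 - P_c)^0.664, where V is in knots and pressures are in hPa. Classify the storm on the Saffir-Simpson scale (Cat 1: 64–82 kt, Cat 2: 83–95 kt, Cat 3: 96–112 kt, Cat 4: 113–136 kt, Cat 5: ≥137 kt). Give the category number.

4

ΔP = 1008 − 892 = 116 mb.
V ≈ 5.63 × 116^0.664 = 5.63 × 23.49 ≈ 132 kt.
132 kt falls in the Category 4 band.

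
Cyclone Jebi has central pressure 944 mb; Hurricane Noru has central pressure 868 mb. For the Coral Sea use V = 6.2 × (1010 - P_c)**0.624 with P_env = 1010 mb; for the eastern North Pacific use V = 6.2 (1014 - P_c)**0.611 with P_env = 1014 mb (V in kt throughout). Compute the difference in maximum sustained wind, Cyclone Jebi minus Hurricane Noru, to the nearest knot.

-46 kt

Cyclone Jebi: ΔP = 66; V ≈ 6.2 × 66^0.624 ≈ 84.68 kt.
Hurricane Noru: ΔP = 146; V ≈ 6.2 × 146^0.611 ≈ 130.26 kt.
Difference ≈ 84.68 − 130.26 = -45.58 → -46 kt.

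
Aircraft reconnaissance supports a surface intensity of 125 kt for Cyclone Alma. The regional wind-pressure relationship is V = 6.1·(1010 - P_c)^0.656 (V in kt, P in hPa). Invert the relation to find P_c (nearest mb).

910 mb

ΔP = (V / 6.1)^(1/0.656) = (125/6.1)^1.524.
125/6.1 = 20.492; 20.492^1.524 ≈ 99.85 mb.
P_c = 1010 − 99.85 = 910.15 ≈ 910 mb.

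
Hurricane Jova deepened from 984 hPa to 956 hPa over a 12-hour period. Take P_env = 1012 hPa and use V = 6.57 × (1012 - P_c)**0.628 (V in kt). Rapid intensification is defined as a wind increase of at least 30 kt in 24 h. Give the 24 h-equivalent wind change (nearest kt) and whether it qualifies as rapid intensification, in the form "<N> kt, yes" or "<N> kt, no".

58 kt, yes

V₁: ΔP = 28, V ≈ 6.57 × 28^0.628 ≈ 53.26 kt.
V₂: ΔP = 56, V ≈ 6.57 × 56^0.628 ≈ 82.31 kt.
ΔV over 12 h = 29.05 kt → 24 h equivalent = 29.05 × 24/12 ≈ 58.10 kt.
58 kt ≥ 30 kt ⇒ rapid intensification.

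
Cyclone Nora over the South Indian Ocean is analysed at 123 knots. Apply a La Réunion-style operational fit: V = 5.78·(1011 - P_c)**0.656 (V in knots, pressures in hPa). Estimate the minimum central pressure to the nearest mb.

905 mb

ΔP = (V / 5.78)^(1/0.656) = (123/5.78)^1.524.
123/5.78 = 21.280; 21.280^1.524 ≈ 105.77 mb.
P_c = 1011 − 105.77 = 905.23 ≈ 905 mb.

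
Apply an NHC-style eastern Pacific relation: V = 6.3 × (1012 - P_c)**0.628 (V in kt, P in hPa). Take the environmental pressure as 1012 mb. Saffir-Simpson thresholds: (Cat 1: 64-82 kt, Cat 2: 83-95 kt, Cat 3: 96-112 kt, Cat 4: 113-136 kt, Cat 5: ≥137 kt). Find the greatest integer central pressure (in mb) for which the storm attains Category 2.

Category 2 begins at V = 83 kt.
Required ΔP = (83/6.3)^(1/0.628) = 13.175^1.592 ≈ 60.68 mb.
P_c ≤ 1012 − 60.68 = 951.32, so the highest integer P_c is 951 mb.

951 mb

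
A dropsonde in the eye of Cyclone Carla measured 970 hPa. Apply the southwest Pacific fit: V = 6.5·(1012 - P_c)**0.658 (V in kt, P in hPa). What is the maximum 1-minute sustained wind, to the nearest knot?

76 kt

ΔP = 1012 − 970 = 42 hPa.
42^0.658 ≈ 11.698.
V ≈ 6.5 × 11.698 ≈ 76.0 kt.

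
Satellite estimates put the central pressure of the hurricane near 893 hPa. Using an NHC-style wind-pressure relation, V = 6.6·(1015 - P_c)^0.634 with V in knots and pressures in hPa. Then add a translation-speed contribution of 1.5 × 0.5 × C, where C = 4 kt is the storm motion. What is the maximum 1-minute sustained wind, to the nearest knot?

ΔP = 1015 − 893 = 122 hPa.
122^0.634 ≈ 21.026.
V ≈ 6.6 × 21.026 ≈ 138.8 kt.
Translation term: 1.5 × 0.5 × 4 = 3 kt.
Corrected V ≈ 141.8 kt → 142 kt.

142 kt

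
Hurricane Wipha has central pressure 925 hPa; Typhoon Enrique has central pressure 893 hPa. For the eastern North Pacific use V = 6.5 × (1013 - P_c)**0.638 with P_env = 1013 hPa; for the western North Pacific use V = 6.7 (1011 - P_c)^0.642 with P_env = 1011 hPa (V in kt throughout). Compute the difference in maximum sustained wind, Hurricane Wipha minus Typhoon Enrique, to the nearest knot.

Hurricane Wipha: ΔP = 88; V ≈ 6.5 × 88^0.638 ≈ 113.11 kt.
Typhoon Enrique: ΔP = 118; V ≈ 6.7 × 118^0.642 ≈ 143.29 kt.
Difference ≈ 113.11 − 143.29 = -30.18 → -30 kt.

-30 kt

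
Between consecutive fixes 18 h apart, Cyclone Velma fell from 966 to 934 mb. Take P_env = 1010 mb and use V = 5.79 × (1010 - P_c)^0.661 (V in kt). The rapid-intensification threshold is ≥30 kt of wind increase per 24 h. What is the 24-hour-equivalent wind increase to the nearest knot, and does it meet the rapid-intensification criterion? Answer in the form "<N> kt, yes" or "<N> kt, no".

V₁: ΔP = 44, V ≈ 5.79 × 44^0.661 ≈ 70.63 kt.
V₂: ΔP = 76, V ≈ 5.79 × 76^0.661 ≈ 101.37 kt.
ΔV over 18 h = 30.74 kt → 24 h equivalent = 30.74 × 24/18 ≈ 40.99 kt.
41 kt ≥ 30 kt ⇒ rapid intensification.

41 kt, yes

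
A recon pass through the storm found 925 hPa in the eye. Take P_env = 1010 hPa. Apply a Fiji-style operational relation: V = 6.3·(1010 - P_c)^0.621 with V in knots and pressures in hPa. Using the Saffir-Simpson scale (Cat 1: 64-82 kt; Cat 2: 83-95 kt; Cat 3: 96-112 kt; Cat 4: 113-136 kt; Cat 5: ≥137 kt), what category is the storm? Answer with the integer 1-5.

3

ΔP = 1010 − 925 = 85 hPa.
V ≈ 6.3 × 85^0.621 = 6.3 × 15.78 ≈ 99 kt.
99 kt falls in the Category 3 band.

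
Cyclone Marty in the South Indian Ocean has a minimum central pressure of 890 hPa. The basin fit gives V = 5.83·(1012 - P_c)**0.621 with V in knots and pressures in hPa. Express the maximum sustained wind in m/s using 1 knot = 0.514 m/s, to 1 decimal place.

59.2 m/s

ΔP = 1012 − 890 = 122 hPa.
V ≈ 5.83 × 122^0.621 = 5.83 × 19.753 ≈ 115.159 kt.
115.159 × 0.514 ≈ 59.19 m/s → 59.2 m/s.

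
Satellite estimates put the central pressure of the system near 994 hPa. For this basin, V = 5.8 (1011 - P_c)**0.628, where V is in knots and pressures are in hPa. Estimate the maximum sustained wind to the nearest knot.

34 kt

ΔP = 1011 − 994 = 17 hPa.
17^0.628 ≈ 5.925.
V ≈ 5.8 × 5.925 ≈ 34.4 kt.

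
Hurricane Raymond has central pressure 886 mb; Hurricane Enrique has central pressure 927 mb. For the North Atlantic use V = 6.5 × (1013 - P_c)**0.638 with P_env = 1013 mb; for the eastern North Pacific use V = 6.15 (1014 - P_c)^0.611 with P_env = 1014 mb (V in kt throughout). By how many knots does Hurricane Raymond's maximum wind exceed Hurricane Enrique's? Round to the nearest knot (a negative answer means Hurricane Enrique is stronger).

Hurricane Raymond: ΔP = 127; V ≈ 6.5 × 127^0.638 ≈ 142.94 kt.
Hurricane Enrique: ΔP = 87; V ≈ 6.15 × 87^0.611 ≈ 94.17 kt.
Difference ≈ 142.94 − 94.17 = 48.77 → 49 kt.

49 kt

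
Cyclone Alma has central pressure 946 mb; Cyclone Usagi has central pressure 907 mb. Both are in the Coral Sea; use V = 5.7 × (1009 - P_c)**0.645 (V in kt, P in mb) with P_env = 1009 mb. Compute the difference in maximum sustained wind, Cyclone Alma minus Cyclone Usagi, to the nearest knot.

-30 kt

Cyclone Alma: ΔP = 63; V ≈ 5.7 × 63^0.645 ≈ 82.50 kt.
Cyclone Usagi: ΔP = 102; V ≈ 5.7 × 102^0.645 ≈ 112.57 kt.
Difference ≈ 82.50 − 112.57 = -30.07 → -30 kt.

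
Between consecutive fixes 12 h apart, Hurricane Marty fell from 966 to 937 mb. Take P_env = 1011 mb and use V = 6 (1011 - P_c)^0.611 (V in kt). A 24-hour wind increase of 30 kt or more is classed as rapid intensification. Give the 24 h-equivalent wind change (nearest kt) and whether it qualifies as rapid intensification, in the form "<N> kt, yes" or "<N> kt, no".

44 kt, yes

V₁: ΔP = 45, V ≈ 6 × 45^0.611 ≈ 61.41 kt.
V₂: ΔP = 74, V ≈ 6 × 74^0.611 ≈ 83.22 kt.
ΔV over 12 h = 21.81 kt → 24 h equivalent = 21.81 × 24/12 ≈ 43.62 kt.
44 kt ≥ 30 kt ⇒ rapid intensification.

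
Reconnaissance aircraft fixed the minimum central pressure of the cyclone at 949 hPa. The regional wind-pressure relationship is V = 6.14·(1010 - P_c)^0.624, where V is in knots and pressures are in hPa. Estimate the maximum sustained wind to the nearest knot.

ΔP = 1010 − 949 = 61 hPa.
61^0.624 ≈ 13.003.
V ≈ 6.14 × 13.003 ≈ 79.8 kt.

80 kt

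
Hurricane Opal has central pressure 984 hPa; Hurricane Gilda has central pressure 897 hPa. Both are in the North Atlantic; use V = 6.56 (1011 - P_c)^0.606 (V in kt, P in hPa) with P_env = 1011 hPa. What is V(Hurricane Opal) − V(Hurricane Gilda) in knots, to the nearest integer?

Hurricane Opal: ΔP = 27; V ≈ 6.56 × 27^0.606 ≈ 48.34 kt.
Hurricane Gilda: ΔP = 114; V ≈ 6.56 × 114^0.606 ≈ 115.71 kt.
Difference ≈ 48.34 − 115.71 = -67.37 → -67 kt.

-67 kt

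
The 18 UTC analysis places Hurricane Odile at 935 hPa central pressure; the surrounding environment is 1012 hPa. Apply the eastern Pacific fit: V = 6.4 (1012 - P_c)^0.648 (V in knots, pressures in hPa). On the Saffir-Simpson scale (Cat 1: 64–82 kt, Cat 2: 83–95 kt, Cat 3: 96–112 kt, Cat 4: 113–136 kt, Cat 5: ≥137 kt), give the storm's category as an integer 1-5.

ΔP = 1012 − 935 = 77 hPa.
V ≈ 6.4 × 77^0.648 = 6.4 × 16.69 ≈ 107 kt.
107 kt falls in the Category 3 band.

3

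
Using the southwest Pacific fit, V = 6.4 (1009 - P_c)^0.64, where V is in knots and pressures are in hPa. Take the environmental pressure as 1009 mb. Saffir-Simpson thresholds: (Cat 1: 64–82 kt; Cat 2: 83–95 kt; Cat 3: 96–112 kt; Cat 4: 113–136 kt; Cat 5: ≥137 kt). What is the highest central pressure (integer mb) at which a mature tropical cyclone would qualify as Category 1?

Category 1 begins at V = 64 kt.
Required ΔP = (64/6.4)^(1/0.64) = 10.000^1.562 ≈ 36.52 mb.
P_c ≤ 1009 − 36.52 = 972.48, so the highest integer P_c is 972 mb.

972 mb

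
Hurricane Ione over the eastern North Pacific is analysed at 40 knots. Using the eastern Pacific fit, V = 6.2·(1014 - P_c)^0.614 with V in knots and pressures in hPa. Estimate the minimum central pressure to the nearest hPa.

ΔP = (V / 6.2)^(1/0.614) = (40/6.2)^1.629.
40/6.2 = 6.452; 6.452^1.629 ≈ 20.83 hPa.
P_c = 1014 − 20.83 = 993.17 ≈ 993 hPa.

993 hPa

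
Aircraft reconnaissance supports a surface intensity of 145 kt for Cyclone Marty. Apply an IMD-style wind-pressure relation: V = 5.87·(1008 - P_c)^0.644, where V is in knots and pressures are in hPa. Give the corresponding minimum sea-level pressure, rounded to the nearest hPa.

863 hPa

ΔP = (V / 5.87)^(1/0.644) = (145/5.87)^1.553.
145/5.87 = 24.702; 24.702^1.553 ≈ 145.42 hPa.
P_c = 1008 − 145.42 = 862.58 ≈ 863 hPa.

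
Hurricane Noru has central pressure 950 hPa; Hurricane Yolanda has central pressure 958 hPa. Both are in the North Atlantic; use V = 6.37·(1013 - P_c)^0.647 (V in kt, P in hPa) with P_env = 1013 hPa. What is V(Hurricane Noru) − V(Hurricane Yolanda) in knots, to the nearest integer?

Hurricane Noru: ΔP = 63; V ≈ 6.37 × 63^0.647 ≈ 92.96 kt.
Hurricane Yolanda: ΔP = 55; V ≈ 6.37 × 55^0.647 ≈ 85.14 kt.
Difference ≈ 92.96 − 85.14 = 7.82 → 8 kt.

8 kt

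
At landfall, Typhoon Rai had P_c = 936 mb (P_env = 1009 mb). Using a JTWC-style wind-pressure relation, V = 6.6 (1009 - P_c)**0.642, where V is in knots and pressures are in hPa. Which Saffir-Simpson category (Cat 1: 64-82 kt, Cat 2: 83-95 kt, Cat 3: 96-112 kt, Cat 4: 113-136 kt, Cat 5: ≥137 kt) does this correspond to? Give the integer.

ΔP = 1009 − 936 = 73 mb.
V ≈ 6.6 × 73^0.642 = 6.6 × 15.71 ≈ 104 kt.
104 kt falls in the Category 3 band.

3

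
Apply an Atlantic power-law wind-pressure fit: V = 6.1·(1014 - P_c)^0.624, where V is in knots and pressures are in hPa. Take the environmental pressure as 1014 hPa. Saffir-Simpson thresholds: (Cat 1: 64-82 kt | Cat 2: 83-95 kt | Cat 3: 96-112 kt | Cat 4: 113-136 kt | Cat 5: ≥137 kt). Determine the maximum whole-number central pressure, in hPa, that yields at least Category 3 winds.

931 hPa

Category 3 begins at V = 96 kt.
Required ΔP = (96/6.1)^(1/0.624) = 15.738^1.603 ≈ 82.83 hPa.
P_c ≤ 1014 − 82.83 = 931.17, so the highest integer P_c is 931 hPa.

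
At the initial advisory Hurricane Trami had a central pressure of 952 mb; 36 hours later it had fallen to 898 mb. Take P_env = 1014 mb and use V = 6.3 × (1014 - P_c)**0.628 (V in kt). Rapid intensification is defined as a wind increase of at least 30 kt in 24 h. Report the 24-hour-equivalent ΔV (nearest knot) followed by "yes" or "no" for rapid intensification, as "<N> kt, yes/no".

V₁: ΔP = 62, V ≈ 6.3 × 62^0.628 ≈ 84.13 kt.
V₂: ΔP = 116, V ≈ 6.3 × 116^0.628 ≈ 124.69 kt.
ΔV over 36 h = 40.56 kt → 24 h equivalent = 40.56 × 24/36 ≈ 27.04 kt.
27 kt < 30 kt ⇒ not rapid intensification.

27 kt, no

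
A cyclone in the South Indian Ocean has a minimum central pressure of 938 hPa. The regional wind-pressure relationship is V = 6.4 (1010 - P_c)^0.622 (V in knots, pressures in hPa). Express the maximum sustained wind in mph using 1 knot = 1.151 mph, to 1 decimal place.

105.3 mph

ΔP = 1010 − 938 = 72 hPa.
V ≈ 6.4 × 72^0.622 = 6.4 × 14.298 ≈ 91.504 kt.
91.504 × 1.151 ≈ 105.32 mph → 105.3 mph.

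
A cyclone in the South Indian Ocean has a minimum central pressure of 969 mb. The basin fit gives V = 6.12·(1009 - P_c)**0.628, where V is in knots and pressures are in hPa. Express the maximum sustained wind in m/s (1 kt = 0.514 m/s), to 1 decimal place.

ΔP = 1009 − 969 = 40 mb.
V ≈ 6.12 × 40^0.628 = 6.12 × 10.141 ≈ 62.065 kt.
62.065 × 0.514 ≈ 31.90 m/s → 31.9 m/s.

31.9 m/s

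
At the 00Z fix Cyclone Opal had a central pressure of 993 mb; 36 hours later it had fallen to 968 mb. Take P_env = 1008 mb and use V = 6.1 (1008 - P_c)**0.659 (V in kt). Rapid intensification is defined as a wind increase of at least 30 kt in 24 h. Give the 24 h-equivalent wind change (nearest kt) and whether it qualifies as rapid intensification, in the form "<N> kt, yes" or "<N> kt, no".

22 kt, no

V₁: ΔP = 15, V ≈ 6.1 × 15^0.659 ≈ 36.34 kt.
V₂: ΔP = 40, V ≈ 6.1 × 40^0.659 ≈ 69.36 kt.
ΔV over 36 h = 33.02 kt → 24 h equivalent = 33.02 × 24/36 ≈ 22.01 kt.
22 kt < 30 kt ⇒ not rapid intensification.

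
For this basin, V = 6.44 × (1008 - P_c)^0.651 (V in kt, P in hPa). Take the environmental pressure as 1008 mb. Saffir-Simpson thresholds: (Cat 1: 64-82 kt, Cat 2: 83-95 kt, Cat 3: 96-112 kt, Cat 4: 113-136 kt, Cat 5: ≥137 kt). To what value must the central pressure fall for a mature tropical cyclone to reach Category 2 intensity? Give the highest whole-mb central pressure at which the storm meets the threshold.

957 mb

Category 2 begins at V = 83 kt.
Required ΔP = (83/6.44)^(1/0.651) = 12.888^1.536 ≈ 50.74 mb.
P_c ≤ 1008 − 50.74 = 957.26, so the highest integer P_c is 957 mb.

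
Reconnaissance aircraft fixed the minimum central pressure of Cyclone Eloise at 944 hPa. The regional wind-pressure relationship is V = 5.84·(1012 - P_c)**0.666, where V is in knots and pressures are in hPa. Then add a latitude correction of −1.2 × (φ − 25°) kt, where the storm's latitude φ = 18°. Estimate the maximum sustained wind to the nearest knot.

ΔP = 1012 − 944 = 68 hPa.
68^0.666 ≈ 16.613.
V ≈ 5.84 × 16.613 ≈ 97.0 kt.
Latitude correction: −1.2 × (18 − 25) = 8.4 kt.
Corrected V ≈ 105.4 kt → 105 kt.

105 kt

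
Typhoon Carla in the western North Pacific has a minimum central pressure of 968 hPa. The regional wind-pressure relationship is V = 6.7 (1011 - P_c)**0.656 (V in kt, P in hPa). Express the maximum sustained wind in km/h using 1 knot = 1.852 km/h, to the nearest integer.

ΔP = 1011 − 968 = 43 hPa.
V ≈ 6.7 × 43^0.656 = 6.7 × 11.791 ≈ 79.001 kt.
79.001 × 1.852 ≈ 146.31 km/h → 146 km/h.

146 km/h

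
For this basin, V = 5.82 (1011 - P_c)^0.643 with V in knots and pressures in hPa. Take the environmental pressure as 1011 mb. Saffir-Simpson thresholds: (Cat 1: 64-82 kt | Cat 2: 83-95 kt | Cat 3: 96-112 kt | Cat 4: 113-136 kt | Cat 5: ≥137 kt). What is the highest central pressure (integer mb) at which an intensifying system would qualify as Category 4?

910 mb

Category 4 begins at V = 113 kt.
Required ΔP = (113/5.82)^(1/0.643) = 19.416^1.555 ≈ 100.77 mb.
P_c ≤ 1011 − 100.77 = 910.23, so the highest integer P_c is 910 mb.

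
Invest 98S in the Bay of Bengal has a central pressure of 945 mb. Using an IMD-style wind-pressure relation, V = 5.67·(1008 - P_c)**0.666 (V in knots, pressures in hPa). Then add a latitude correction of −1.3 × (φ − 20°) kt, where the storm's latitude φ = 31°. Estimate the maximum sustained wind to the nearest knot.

75 kt

ΔP = 1008 − 945 = 63 mb.
63^0.666 ≈ 15.789.
V ≈ 5.67 × 15.789 ≈ 89.5 kt.
Latitude correction: −1.3 × (31 − 20) = -14.3 kt.
Corrected V ≈ 75.2 kt → 75 kt.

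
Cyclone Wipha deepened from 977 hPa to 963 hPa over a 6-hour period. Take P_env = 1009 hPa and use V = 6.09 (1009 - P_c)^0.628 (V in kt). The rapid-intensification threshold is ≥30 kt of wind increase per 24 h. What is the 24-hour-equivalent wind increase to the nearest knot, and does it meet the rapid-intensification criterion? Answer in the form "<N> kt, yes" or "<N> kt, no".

55 kt, yes

V₁: ΔP = 32, V ≈ 6.09 × 32^0.628 ≈ 53.68 kt.
V₂: ΔP = 46, V ≈ 6.09 × 46^0.628 ≈ 67.43 kt.
ΔV over 6 h = 13.75 kt → 24 h equivalent = 13.75 × 24/6 ≈ 55.00 kt.
55 kt ≥ 30 kt ⇒ rapid intensification.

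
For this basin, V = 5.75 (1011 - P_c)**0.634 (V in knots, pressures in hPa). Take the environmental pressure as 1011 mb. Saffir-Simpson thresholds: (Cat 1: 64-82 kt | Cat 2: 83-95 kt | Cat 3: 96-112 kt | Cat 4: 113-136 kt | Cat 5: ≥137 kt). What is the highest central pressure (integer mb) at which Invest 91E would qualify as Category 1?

Category 1 begins at V = 64 kt.
Required ΔP = (64/5.75)^(1/0.634) = 11.130^1.577 ≈ 44.74 mb.
P_c ≤ 1011 − 44.74 = 966.26, so the highest integer P_c is 966 mb.

966 mb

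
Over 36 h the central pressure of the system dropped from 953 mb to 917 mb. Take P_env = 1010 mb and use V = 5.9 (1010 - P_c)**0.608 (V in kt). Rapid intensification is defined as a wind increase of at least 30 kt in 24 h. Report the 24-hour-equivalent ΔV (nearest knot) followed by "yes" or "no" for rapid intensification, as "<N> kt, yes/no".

V₁: ΔP = 57, V ≈ 5.9 × 57^0.608 ≈ 68.93 kt.
V₂: ΔP = 93, V ≈ 5.9 × 93^0.608 ≈ 92.83 kt.
ΔV over 36 h = 23.90 kt → 24 h equivalent = 23.90 × 24/36 ≈ 15.93 kt.
16 kt < 30 kt ⇒ not rapid intensification.

16 kt, no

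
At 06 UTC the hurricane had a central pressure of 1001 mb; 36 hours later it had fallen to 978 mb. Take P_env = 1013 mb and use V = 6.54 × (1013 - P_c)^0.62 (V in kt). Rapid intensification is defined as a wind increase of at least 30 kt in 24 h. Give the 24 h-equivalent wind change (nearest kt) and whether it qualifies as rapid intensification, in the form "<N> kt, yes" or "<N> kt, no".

V₁: ΔP = 12, V ≈ 6.54 × 12^0.62 ≈ 30.53 kt.
V₂: ΔP = 35, V ≈ 6.54 × 35^0.62 ≈ 59.28 kt.
ΔV over 36 h = 28.75 kt → 24 h equivalent = 28.75 × 24/36 ≈ 19.17 kt.
19 kt < 30 kt ⇒ not rapid intensification.

19 kt, no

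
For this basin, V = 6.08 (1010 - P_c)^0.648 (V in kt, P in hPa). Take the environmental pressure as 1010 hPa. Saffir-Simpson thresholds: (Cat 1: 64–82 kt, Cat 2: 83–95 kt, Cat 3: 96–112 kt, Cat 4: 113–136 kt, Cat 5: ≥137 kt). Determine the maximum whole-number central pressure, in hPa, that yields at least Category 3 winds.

939 hPa

Category 3 begins at V = 96 kt.
Required ΔP = (96/6.08)^(1/0.648) = 15.789^1.543 ≈ 70.69 hPa.
P_c ≤ 1010 − 70.69 = 939.31, so the highest integer P_c is 939 hPa.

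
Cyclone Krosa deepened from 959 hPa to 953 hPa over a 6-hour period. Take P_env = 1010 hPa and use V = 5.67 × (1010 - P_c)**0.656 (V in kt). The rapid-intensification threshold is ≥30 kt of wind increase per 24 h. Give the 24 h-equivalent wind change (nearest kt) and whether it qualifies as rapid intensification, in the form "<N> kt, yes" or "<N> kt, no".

23 kt, no

V₁: ΔP = 51, V ≈ 5.67 × 51^0.656 ≈ 74.77 kt.
V₂: ΔP = 57, V ≈ 5.67 × 57^0.656 ≈ 80.43 kt.
ΔV over 6 h = 5.66 kt → 24 h equivalent = 5.66 × 24/6 ≈ 22.64 kt.
23 kt < 30 kt ⇒ not rapid intensification.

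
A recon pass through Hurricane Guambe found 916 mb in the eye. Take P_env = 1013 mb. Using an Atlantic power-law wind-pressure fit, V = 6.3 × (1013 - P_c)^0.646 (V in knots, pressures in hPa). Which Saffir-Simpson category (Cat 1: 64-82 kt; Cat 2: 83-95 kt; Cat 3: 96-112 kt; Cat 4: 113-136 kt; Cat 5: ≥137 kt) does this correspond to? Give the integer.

ΔP = 1013 − 916 = 97 mb.
V ≈ 6.3 × 97^0.646 = 6.3 × 19.21 ≈ 121 kt.
121 kt falls in the Category 4 band.

4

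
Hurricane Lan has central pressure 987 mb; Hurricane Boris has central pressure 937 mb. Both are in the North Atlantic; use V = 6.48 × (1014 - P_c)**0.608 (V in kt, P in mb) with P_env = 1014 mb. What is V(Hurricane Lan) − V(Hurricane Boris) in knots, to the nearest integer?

Hurricane Lan: ΔP = 27; V ≈ 6.48 × 27^0.608 ≈ 48.07 kt.
Hurricane Boris: ΔP = 77; V ≈ 6.48 × 77^0.608 ≈ 90.90 kt.
Difference ≈ 48.07 − 90.90 = -42.83 → -43 kt.

-43 kt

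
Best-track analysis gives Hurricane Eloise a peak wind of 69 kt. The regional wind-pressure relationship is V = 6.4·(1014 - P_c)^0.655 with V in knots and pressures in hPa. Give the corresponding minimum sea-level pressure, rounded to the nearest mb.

976 mb

ΔP = (V / 6.4)^(1/0.655) = (69/6.4)^1.527.
69/6.4 = 10.781; 10.781^1.527 ≈ 37.72 mb.
P_c = 1014 − 37.72 = 976.28 ≈ 976 mb.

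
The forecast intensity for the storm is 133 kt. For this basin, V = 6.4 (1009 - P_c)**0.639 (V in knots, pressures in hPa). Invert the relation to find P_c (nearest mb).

894 mb

ΔP = (V / 6.4)^(1/0.639) = (133/6.4)^1.565.
133/6.4 = 20.781; 20.781^1.565 ≈ 115.37 mb.
P_c = 1009 − 115.37 = 893.63 ≈ 894 mb.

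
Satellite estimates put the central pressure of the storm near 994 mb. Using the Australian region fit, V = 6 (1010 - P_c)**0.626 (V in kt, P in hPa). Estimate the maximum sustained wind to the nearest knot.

34 kt

ΔP = 1010 − 994 = 16 mb.
16^0.626 ≈ 5.673.
V ≈ 6 × 5.673 ≈ 34.0 kt.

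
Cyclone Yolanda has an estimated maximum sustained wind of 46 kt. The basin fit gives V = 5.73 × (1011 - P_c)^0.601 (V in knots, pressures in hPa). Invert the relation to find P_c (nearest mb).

ΔP = (V / 5.73)^(1/0.601) = (46/5.73)^1.664.
46/5.73 = 8.028; 8.028^1.664 ≈ 32.00 mb.
P_c = 1011 − 32.00 = 979.00 ≈ 979 mb.

979 mb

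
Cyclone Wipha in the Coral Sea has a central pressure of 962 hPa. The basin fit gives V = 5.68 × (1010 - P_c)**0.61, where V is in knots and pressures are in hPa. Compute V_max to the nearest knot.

ΔP = 1010 − 962 = 48 hPa.
48^0.61 ≈ 10.606.
V ≈ 5.68 × 10.606 ≈ 60.2 kt.

60 kt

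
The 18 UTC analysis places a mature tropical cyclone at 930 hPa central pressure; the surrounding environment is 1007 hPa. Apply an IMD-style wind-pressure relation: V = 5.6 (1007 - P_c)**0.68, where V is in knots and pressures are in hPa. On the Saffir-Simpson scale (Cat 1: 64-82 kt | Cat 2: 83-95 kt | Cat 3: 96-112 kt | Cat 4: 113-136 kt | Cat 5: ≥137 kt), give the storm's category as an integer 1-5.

3

ΔP = 1007 − 930 = 77 hPa.
V ≈ 5.6 × 77^0.68 = 5.6 × 19.18 ≈ 107 kt.
107 kt falls in the Category 3 band.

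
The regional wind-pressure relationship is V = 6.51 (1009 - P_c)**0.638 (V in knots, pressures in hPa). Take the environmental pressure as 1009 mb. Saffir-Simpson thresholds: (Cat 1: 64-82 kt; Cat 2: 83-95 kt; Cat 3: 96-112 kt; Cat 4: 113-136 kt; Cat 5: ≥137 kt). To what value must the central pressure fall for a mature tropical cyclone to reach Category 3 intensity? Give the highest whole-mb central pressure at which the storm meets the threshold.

Category 3 begins at V = 96 kt.
Required ΔP = (96/6.51)^(1/0.638) = 14.747^1.567 ≈ 67.89 mb.
P_c ≤ 1009 − 67.89 = 941.11, so the highest integer P_c is 941 mb.

941 mb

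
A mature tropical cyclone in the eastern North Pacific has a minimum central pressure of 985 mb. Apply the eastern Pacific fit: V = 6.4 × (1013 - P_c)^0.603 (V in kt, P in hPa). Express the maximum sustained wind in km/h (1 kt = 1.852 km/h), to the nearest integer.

88 km/h

ΔP = 1013 − 985 = 28 mb.
V ≈ 6.4 × 28^0.603 = 6.4 × 7.458 ≈ 47.733 kt.
47.733 × 1.852 ≈ 88.40 km/h → 88 km/h.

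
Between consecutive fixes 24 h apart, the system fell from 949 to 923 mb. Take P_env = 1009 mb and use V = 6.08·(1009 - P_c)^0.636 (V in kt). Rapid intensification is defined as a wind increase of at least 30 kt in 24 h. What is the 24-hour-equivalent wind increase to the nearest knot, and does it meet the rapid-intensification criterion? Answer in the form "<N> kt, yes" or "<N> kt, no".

V₁: ΔP = 60, V ≈ 6.08 × 60^0.636 ≈ 82.19 kt.
V₂: ΔP = 86, V ≈ 6.08 × 86^0.636 ≈ 103.33 kt.
ΔV over 24 h = 21.14 kt → 24 h equivalent = 21.14 × 24/24 ≈ 21.14 kt.
21 kt < 30 kt ⇒ not rapid intensification.

21 kt, no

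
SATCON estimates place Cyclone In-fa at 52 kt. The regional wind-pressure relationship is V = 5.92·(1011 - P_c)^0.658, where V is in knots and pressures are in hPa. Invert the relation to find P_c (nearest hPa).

ΔP = (V / 5.92)^(1/0.658) = (52/5.92)^1.520.
52/5.92 = 8.784; 8.784^1.520 ≈ 27.17 hPa.
P_c = 1011 − 27.17 = 983.83 ≈ 984 hPa.

984 hPa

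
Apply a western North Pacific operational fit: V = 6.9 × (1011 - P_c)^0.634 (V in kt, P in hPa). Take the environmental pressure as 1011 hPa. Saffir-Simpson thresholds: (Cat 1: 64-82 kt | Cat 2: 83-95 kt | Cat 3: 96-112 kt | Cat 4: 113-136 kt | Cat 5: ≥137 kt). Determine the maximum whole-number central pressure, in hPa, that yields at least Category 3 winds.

947 hPa

Category 3 begins at V = 96 kt.
Required ΔP = (96/6.9)^(1/0.634) = 13.913^1.577 ≈ 63.61 hPa.
P_c ≤ 1011 − 63.61 = 947.39, so the highest integer P_c is 947 hPa.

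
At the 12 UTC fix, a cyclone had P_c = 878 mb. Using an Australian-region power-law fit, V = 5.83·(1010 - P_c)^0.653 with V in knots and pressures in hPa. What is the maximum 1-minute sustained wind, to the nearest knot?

ΔP = 1010 − 878 = 132 mb.
132^0.653 ≈ 24.251.
V ≈ 5.83 × 24.251 ≈ 141.4 kt.

141 kt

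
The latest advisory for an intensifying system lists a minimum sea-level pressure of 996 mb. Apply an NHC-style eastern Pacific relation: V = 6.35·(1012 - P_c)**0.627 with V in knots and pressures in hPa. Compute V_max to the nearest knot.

36 kt

ΔP = 1012 − 996 = 16 mb.
16^0.627 ≈ 5.688.
V ≈ 6.35 × 5.688 ≈ 36.1 kt.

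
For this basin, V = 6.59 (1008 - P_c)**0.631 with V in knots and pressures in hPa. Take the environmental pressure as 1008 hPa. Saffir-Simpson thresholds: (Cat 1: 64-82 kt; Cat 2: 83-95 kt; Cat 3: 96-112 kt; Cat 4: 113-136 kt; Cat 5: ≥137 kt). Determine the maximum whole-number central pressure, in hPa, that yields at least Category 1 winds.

971 hPa

Category 1 begins at V = 64 kt.
Required ΔP = (64/6.59)^(1/0.631) = 9.712^1.585 ≈ 36.70 hPa.
P_c ≤ 1008 − 36.70 = 971.30, so the highest integer P_c is 971 hPa.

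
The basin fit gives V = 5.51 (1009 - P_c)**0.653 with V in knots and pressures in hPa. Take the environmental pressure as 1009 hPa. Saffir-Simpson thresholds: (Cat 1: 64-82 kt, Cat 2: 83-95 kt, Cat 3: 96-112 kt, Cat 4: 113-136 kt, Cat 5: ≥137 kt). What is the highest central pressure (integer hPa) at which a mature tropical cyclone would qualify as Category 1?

966 hPa

Category 1 begins at V = 64 kt.
Required ΔP = (64/5.51)^(1/0.653) = 11.615^1.531 ≈ 42.75 hPa.
P_c ≤ 1009 − 42.75 = 966.25, so the highest integer P_c is 966 hPa.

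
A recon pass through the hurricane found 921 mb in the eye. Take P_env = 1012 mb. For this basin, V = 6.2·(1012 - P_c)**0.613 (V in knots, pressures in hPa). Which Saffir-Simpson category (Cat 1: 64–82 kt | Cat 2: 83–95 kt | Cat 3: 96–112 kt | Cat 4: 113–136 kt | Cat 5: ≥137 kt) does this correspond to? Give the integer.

ΔP = 1012 − 921 = 91 mb.
V ≈ 6.2 × 91^0.613 = 6.2 × 15.88 ≈ 98 kt.
98 kt falls in the Category 3 band.

3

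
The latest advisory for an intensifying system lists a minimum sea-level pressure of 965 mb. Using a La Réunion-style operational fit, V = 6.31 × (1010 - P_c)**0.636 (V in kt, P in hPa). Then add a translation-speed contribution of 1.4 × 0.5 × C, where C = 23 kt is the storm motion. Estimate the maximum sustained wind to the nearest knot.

87 kt

ΔP = 1010 − 965 = 45 mb.
45^0.636 ≈ 11.258.
V ≈ 6.31 × 11.258 ≈ 71.0 kt.
Translation term: 1.4 × 0.5 × 23 = 16.1 kt.
Corrected V ≈ 87.1 kt → 87 kt.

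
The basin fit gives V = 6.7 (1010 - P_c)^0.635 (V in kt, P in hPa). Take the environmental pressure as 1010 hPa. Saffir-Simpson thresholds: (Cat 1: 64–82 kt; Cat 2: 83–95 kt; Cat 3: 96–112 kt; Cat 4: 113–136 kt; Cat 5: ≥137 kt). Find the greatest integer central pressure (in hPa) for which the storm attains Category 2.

Category 2 begins at V = 83 kt.
Required ΔP = (83/6.7)^(1/0.635) = 12.388^1.575 ≈ 52.63 hPa.
P_c ≤ 1010 − 52.63 = 957.37, so the highest integer P_c is 957 hPa.

957 hPa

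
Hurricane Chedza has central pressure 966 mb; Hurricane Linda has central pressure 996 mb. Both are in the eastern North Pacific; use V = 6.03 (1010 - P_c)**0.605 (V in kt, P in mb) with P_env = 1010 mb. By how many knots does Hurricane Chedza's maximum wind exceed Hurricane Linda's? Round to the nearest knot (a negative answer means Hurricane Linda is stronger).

Hurricane Chedza: ΔP = 44; V ≈ 6.03 × 44^0.605 ≈ 59.51 kt.
Hurricane Linda: ΔP = 14; V ≈ 6.03 × 14^0.605 ≈ 29.77 kt.
Difference ≈ 59.51 − 29.77 = 29.74 → 30 kt.

30 kt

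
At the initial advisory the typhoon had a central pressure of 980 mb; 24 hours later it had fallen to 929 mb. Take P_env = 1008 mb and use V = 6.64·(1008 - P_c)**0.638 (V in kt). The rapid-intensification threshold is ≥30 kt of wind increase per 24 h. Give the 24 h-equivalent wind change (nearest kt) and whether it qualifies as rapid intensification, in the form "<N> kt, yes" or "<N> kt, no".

V₁: ΔP = 28, V ≈ 6.64 × 28^0.638 ≈ 55.65 kt.
V₂: ΔP = 79, V ≈ 6.64 × 79^0.638 ≈ 107.86 kt.
ΔV over 24 h = 52.21 kt → 24 h equivalent = 52.21 × 24/24 ≈ 52.21 kt.
52 kt ≥ 30 kt ⇒ rapid intensification.

52 kt, yes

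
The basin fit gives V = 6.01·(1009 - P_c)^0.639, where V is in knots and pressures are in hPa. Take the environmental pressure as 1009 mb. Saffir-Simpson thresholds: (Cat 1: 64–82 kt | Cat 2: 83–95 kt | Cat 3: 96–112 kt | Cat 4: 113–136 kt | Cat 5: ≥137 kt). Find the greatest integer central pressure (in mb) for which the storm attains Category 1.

Category 1 begins at V = 64 kt.
Required ΔP = (64/6.01)^(1/0.639) = 10.649^1.565 ≈ 40.52 mb.
P_c ≤ 1009 − 40.52 = 968.48, so the highest integer P_c is 968 mb.

968 mb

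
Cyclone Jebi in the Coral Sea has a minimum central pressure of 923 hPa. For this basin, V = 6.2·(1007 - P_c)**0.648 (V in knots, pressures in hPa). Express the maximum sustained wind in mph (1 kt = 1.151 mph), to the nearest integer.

ΔP = 1007 − 923 = 84 hPa.
V ≈ 6.2 × 84^0.648 = 6.2 × 17.658 ≈ 109.477 kt.
109.477 × 1.151 ≈ 126.01 mph → 126 mph.

126 mph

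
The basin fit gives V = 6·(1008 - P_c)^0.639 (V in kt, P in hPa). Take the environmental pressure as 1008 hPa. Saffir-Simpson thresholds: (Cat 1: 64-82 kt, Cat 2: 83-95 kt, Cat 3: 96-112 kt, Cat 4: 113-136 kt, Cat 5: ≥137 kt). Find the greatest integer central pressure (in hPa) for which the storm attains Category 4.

Category 4 begins at V = 113 kt.
Required ΔP = (113/6)^(1/0.639) = 18.833^1.565 ≈ 98.90 hPa.
P_c ≤ 1008 − 98.90 = 909.10, so the highest integer P_c is 909 hPa.

909 hPa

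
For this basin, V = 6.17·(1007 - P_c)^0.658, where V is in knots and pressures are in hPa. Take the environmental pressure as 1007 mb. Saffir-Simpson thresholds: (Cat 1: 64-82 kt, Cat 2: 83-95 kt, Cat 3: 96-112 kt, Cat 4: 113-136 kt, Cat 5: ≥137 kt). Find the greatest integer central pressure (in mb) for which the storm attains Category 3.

942 mb

Category 3 begins at V = 96 kt.
Required ΔP = (96/6.17)^(1/0.658) = 15.559^1.520 ≈ 64.79 mb.
P_c ≤ 1007 − 64.79 = 942.21, so the highest integer P_c is 942 mb.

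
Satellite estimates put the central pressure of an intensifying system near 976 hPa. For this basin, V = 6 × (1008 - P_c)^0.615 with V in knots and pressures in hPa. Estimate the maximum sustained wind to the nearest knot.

ΔP = 1008 − 976 = 32 hPa.
32^0.615 ≈ 8.427.
V ≈ 6 × 8.427 ≈ 50.6 kt.

51 kt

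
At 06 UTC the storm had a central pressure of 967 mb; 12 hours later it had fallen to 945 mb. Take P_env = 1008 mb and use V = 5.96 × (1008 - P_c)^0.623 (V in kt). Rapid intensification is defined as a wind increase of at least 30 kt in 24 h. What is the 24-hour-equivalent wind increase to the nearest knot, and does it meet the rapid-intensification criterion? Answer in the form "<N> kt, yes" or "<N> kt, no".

V₁: ΔP = 41, V ≈ 5.96 × 41^0.623 ≈ 60.26 kt.
V₂: ΔP = 63, V ≈ 5.96 × 63^0.623 ≈ 78.75 kt.
ΔV over 12 h = 18.49 kt → 24 h equivalent = 18.49 × 24/12 ≈ 36.98 kt.
37 kt ≥ 30 kt ⇒ rapid intensification.

37 kt, yes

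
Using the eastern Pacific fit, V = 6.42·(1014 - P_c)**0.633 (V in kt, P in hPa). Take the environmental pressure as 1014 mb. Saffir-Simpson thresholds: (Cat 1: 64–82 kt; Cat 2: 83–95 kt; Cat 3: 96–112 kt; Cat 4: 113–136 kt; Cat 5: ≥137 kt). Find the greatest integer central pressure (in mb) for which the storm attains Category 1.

976 mb

Category 1 begins at V = 64 kt.
Required ΔP = (64/6.42)^(1/0.633) = 9.969^1.580 ≈ 37.81 mb.
P_c ≤ 1014 − 37.81 = 976.19, so the highest integer P_c is 976 mb.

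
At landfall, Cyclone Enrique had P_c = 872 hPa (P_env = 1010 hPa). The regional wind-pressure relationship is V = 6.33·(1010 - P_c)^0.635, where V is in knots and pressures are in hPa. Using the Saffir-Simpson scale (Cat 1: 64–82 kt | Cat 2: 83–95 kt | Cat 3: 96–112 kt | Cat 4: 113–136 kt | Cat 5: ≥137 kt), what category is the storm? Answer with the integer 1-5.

5

ΔP = 1010 − 872 = 138 hPa.
V ≈ 6.33 × 138^0.635 = 6.33 × 22.85 ≈ 145 kt.
145 kt falls in the Category 5 band.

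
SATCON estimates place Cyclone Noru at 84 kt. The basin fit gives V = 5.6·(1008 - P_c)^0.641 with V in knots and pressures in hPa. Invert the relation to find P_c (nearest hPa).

ΔP = (V / 5.6)^(1/0.641) = (84/5.6)^1.560.
84/5.6 = 15.000; 15.000^1.560 ≈ 68.36 hPa.
P_c = 1008 − 68.36 = 939.64 ≈ 940 hPa.

940 hPa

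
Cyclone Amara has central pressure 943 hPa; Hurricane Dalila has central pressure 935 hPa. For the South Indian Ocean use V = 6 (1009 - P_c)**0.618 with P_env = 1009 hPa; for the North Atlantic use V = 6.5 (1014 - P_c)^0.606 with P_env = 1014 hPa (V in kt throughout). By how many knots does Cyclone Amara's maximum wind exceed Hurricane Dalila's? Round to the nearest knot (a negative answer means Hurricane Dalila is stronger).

-12 kt

Cyclone Amara: ΔP = 66; V ≈ 6 × 66^0.618 ≈ 79.92 kt.
Hurricane Dalila: ΔP = 79; V ≈ 6.5 × 79^0.606 ≈ 91.81 kt.
Difference ≈ 79.92 − 91.81 = -11.89 → -12 kt.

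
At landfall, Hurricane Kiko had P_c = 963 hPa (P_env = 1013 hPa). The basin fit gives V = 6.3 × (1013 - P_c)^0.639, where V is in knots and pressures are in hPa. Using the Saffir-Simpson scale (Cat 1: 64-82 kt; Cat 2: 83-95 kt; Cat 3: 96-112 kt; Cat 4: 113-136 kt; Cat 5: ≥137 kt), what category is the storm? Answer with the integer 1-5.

1

ΔP = 1013 − 963 = 50 hPa.
V ≈ 6.3 × 50^0.639 = 6.3 × 12.18 ≈ 77 kt.
77 kt falls in the Category 1 band.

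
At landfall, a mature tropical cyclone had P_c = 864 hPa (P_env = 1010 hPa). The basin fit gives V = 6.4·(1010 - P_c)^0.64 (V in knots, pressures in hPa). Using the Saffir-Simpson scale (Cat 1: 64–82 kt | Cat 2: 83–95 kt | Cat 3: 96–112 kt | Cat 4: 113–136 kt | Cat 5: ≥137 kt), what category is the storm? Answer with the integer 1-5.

ΔP = 1010 − 864 = 146 hPa.
V ≈ 6.4 × 146^0.64 = 6.4 × 24.28 ≈ 155 kt.
155 kt falls in the Category 5 band.

5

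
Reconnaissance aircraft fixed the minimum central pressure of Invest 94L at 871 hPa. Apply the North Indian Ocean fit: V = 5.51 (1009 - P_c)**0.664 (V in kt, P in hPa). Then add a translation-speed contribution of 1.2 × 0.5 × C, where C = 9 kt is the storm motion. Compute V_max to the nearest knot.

ΔP = 1009 − 871 = 138 hPa.
138^0.664 ≈ 26.356.
V ≈ 5.51 × 26.356 ≈ 145.2 kt.
Translation term: 1.2 × 0.5 × 9 = 5.4 kt.
Corrected V ≈ 150.6 kt → 151 kt.

151 kt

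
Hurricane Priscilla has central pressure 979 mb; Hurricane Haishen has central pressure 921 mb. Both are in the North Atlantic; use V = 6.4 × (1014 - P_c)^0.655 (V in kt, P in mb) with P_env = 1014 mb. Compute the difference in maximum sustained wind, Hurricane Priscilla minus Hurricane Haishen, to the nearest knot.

-59 kt

Hurricane Priscilla: ΔP = 35; V ≈ 6.4 × 35^0.655 ≈ 65.70 kt.
Hurricane Haishen: ΔP = 93; V ≈ 6.4 × 93^0.655 ≈ 124.61 kt.
Difference ≈ 65.70 − 124.61 = -58.91 → -59 kt.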